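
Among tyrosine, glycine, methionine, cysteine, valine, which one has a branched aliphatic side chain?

valine

Valine (V), leucine (L), and isoleucine (I) are the branched-chain amino acids.
Of the listed options, only valine belongs to this group.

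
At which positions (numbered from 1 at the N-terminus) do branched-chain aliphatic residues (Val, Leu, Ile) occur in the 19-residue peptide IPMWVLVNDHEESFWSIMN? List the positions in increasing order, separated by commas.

1, 5, 6, 7, 17

Matching residues: I1, V5, L6, V7, I17.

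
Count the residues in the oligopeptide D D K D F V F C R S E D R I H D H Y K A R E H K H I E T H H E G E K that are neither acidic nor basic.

Acidic: D, E. Basic: K, R, H. All other residues are neither.
Matching residues: F5, V6, F7, C8, S10, I14, Y18, A20, I26, T28, G32.

11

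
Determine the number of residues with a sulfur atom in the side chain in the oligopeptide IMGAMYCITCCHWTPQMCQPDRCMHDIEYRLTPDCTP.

10

Cysteine (C, thiol) and methionine (M, thioether) are the two sulfur-containing amino acids.
Matching residues: M2, M5, C7, C10, C11, M17, C18, C23, M24, C35.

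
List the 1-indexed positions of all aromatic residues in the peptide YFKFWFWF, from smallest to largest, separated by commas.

The aromatic amino acids are Phe (F, benzyl), Trp (W, indole), and Tyr (Y, phenol).
Matching residues: Y1, F2, F4, W5, F6, W7, F8.

1, 2, 4, 5, 6, 7, 8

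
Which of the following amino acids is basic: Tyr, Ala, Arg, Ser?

Lysine (K), arginine (R), and histidine (H) have basic, nitrogen-containing side chains.
Of the listed options, only Arg belongs to this group.

Arg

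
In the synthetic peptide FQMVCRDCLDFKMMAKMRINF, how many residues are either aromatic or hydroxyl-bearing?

3

Aromatic: F, W, Y. Hydroxyl-bearing: S, T, Y.
Aromatic residues here: F1, F11, F21 (3).
Hydroxyl-bearing residues here: none (0).
(Y belongs to both groups, but none appear in this sequence.) Total = 3 + 0 = 3.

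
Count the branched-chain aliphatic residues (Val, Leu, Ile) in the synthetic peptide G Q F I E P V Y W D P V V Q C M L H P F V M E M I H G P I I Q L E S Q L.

Matching residues: I4, V7, V12, V13, L17, V21, I25, I29, I30, L32, L36.

11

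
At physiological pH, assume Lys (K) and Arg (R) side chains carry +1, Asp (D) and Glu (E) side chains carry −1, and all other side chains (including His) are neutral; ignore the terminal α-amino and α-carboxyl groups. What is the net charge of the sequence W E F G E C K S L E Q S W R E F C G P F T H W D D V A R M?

-3

Positive (K, R): K7, R14, R28 → +3.
Negative (D, E): E2, E5, E10, E15, D24, D25 → −6.
Net charge = (+3) + (−6) = −3.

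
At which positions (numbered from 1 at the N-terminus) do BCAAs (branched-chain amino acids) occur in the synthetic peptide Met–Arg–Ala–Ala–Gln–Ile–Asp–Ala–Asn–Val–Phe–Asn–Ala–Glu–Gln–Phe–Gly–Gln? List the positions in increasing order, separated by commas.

Valine (V), leucine (L), and isoleucine (I) are the branched-chain amino acids.
Matching residues: Ile6, Val10.

6, 10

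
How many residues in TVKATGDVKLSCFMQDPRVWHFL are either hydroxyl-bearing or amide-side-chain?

Hydroxyl-bearing: S, T, Y. Amide-side-chain: N, Q.
Hydroxyl-bearing residues here: T1, T5, S11 (3).
Amide-side-chain residues here: Q15 (1).
The two groups share no amino acid, so total = 3 + 1 = 4.

4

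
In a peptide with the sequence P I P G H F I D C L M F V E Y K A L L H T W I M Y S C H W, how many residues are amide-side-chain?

0

Only N (asparagine) and Q (glutamine) carry a side-chain carboxamide.
None of the 29 residues belong to this group.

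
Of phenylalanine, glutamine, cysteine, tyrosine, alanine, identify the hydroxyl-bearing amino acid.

S, T, and Y are the three residues with a side-chain hydroxyl.
Of the listed options, only tyrosine belongs to this group.

tyrosine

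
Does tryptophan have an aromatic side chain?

Yes

F, W, and Y each carry an aromatic ring on the side chain.
Tryptophan is in this group.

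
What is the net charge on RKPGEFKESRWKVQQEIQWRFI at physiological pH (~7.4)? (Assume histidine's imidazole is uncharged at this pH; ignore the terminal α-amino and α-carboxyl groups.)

The side chains ionized at physiological pH are Lys/Arg (+1) and Asp/Glu (−1); with His treated as neutral, nothing else contributes.
Positive (K, R): R1, K2, K7, R10, K12, R20 → +6.
Negative (D, E): E5, E8, E16 → −3.
Net charge = (+6) + (−3) = +3.

+3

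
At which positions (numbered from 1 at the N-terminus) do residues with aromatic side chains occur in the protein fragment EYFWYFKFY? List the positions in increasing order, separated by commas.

2, 3, 4, 5, 6, 8, 9

F, W, and Y each carry an aromatic ring on the side chain.
Matching residues: Y2, F3, W4, Y5, F6, F8, Y9.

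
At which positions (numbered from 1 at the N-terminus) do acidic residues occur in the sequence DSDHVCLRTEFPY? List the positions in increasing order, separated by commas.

1, 3, 10

The acidic residues are Asp (D) and Glu (E), whose side chains end in a carboxylate group.
Matching residues: D1, D3, E10.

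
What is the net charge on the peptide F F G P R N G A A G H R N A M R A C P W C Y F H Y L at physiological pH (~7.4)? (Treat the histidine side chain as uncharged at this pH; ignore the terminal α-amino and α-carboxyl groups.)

+3

Near pH 7.4, K and R contribute +1 each, D and E contribute −1 each, and every other side chain (His included, as stated) is uncharged.
Positive (K, R): R5, R12, R16 → +3.
Negative (D, E): none → −0.
Net charge = (+3) + (−0) = +3.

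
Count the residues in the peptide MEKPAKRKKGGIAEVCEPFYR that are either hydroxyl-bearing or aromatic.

Hydroxyl-bearing: S, T, Y. Aromatic: F, W, Y.
Hydroxyl-bearing residues here: Y20 (1).
Aromatic residues here: F19, Y20 (2).
Y is in both groups, so the 1 Y residue must not be double-counted.
Total = 1 + 2 − 1 = 2.

2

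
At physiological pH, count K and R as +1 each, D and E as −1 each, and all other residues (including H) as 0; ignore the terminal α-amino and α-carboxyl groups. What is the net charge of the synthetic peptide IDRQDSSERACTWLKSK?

+1

Positive (K, R): R3, R9, K15, K17 → +4.
Negative (D, E): D2, D5, E8 → −3.
Net charge = (+4) + (−3) = +1.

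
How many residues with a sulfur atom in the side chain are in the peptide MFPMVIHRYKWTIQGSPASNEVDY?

Cysteine (C, thiol) and methionine (M, thioether) are the two sulfur-containing amino acids.
Matching residues: M1, M4.

2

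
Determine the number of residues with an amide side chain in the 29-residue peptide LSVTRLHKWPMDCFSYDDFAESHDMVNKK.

1

Only N (asparagine) and Q (glutamine) carry a side-chain carboxamide.
Matching residues: N27.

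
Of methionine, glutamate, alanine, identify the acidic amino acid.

glutamate

Only D (aspartate) and E (glutamate) carry a side-chain carboxylic acid.
Of the listed options, only glutamate belongs to this group.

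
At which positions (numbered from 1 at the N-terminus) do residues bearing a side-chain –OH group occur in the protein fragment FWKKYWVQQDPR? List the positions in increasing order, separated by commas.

S, T, and Y are the three residues with a side-chain hydroxyl.
Matching residues: Y5.

5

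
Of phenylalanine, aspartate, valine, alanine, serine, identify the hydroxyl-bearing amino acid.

The –OH-bearing residues are Ser, Thr (aliphatic alcohols), and Tyr (phenol).
Of the listed options, only serine belongs to this group.

serine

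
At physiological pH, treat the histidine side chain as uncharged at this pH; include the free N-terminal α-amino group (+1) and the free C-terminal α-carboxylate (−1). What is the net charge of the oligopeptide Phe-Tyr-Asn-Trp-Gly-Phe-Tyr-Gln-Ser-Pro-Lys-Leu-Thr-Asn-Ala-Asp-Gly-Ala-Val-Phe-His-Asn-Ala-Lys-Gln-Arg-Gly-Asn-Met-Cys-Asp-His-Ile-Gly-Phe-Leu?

+1

Near pH 7.4, K and R contribute +1 each, D and E contribute −1 each, and every other side chain (His included, as stated) is uncharged.
Positive (K, R): Lys11, Lys24, Arg26 → +3.
Negative (D, E): Asp16, Asp31 → −2.
The N-terminus (+1) and C-terminus (−1) cancel.
Net charge = (+3) + (−2) = +1.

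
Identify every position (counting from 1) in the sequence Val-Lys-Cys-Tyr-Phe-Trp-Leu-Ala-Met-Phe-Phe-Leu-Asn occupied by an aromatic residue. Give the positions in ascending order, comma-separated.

Phenylalanine (F), tryptophan (W), and tyrosine (Y) have aromatic ring side chains.
Matching residues: Tyr4, Phe5, Trp6, Phe10, Phe11.

4, 5, 6, 10, 11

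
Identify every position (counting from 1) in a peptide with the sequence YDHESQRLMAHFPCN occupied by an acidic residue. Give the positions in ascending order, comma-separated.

2, 4

The acidic residues are Asp (D) and Glu (E), whose side chains end in a carboxylate group.
Matching residues: D2, E4.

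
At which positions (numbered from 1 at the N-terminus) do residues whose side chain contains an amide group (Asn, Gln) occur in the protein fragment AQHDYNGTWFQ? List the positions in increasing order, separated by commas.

Matching residues: Q2, N6, Q11.

2, 6, 11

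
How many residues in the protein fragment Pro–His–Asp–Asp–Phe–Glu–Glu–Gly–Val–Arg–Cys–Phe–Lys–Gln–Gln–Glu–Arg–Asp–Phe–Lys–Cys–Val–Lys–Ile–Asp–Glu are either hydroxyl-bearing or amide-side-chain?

2

Hydroxyl-bearing: S, T, Y. Amide-side-chain: N, Q.
Hydroxyl-bearing residues here: none (0).
Amide-side-chain residues here: Gln14, Gln15 (2).
The two groups share no amino acid, so total = 0 + 2 = 2.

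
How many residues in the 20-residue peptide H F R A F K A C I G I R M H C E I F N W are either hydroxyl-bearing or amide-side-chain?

1

Hydroxyl-bearing: S, T, Y. Amide-side-chain: N, Q.
Hydroxyl-bearing residues here: none (0).
Amide-side-chain residues here: N19 (1).
The two groups share no amino acid, so total = 0 + 1 = 1.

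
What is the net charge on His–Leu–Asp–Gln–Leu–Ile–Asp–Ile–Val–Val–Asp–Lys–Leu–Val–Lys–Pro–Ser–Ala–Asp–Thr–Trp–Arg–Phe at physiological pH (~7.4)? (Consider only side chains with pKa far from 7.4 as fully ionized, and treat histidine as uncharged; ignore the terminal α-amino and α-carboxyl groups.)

-1

Near pH 7.4, K and R contribute +1 each, D and E contribute −1 each, and every other side chain (His included, as stated) is uncharged.
Positive (K, R): Lys12, Lys15, Arg22 → +3.
Negative (D, E): Asp3, Asp7, Asp11, Asp19 → −4.
Net charge = (+3) + (−4) = −1.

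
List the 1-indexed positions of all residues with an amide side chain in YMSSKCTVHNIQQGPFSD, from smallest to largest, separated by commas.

10, 12, 13

Only N (asparagine) and Q (glutamine) carry a side-chain carboxamide.
Matching residues: N10, Q12, Q13.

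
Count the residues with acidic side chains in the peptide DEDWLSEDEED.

Aspartate (D) and glutamate (E) have carboxylic-acid side chains and are the acidic amino acids.
Matching residues: D1, E2, D3, E7, D8, E9, E10, D11.

8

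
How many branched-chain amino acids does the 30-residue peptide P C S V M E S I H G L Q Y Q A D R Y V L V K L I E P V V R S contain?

10

V, L, and I make up the branched-chain aliphatic group.
Matching residues: V4, I8, L11, V19, L20, V21, L23, I24, V27, V28.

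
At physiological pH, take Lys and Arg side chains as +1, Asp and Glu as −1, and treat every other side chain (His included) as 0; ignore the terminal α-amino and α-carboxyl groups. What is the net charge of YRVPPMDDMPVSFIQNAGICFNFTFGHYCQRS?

Positive (K, R): R2, R31 → +2.
Negative (D, E): D7, D8 → −2.
Net charge = (+2) + (−2) = 0.

0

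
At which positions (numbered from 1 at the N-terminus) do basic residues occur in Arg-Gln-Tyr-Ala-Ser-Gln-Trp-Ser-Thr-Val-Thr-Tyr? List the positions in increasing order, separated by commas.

K, R, and H are the three residues with basic side chains (ε-amine, guanidinium, and imidazole respectively).
Matching residues: Arg1.

1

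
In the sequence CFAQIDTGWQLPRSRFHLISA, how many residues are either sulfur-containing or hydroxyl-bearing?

Sulfur-containing: C, M. Hydroxyl-bearing: S, T, Y.
Sulfur-containing residues here: C1 (1).
Hydroxyl-bearing residues here: T7, S14, S20 (3).
The two groups share no amino acid, so total = 1 + 3 = 4.

4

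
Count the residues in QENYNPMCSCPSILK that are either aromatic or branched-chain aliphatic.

3

Aromatic: F, W, Y. Branched-chain aliphatic: I, L, V.
Aromatic residues here: Y4 (1).
Branched-chain aliphatic residues here: I13, L14 (2).
The two groups share no amino acid, so total = 1 + 2 = 3.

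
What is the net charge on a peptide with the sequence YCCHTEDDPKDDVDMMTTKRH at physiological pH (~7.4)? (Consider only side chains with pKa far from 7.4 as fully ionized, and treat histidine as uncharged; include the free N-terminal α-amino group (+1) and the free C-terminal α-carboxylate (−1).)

-3

The side chains ionized at physiological pH are Lys/Arg (+1) and Asp/Glu (−1); with His treated as neutral, nothing else contributes.
Positive (K, R): K10, K19, R20 → +3.
Negative (D, E): E6, D7, D8, D11, D12, D14 → −6.
The N-terminus (+1) and C-terminus (−1) cancel.
Net charge = (+3) + (−6) = −3.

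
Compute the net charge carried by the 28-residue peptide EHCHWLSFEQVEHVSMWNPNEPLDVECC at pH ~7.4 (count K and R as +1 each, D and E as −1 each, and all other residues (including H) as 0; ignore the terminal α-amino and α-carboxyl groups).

Positive (K, R): none → +0.
Negative (D, E): E1, E9, E12, E21, D24, E26 → −6.
Net charge = (+0) + (−6) = −6.

-6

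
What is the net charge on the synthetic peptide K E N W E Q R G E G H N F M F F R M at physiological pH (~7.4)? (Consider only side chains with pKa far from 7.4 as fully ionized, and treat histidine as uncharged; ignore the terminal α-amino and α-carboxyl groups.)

The side chains ionized at physiological pH are Lys/Arg (+1) and Asp/Glu (−1); with His treated as neutral, nothing else contributes.
Positive (K, R): K1, R7, R17 → +3.
Negative (D, E): E2, E5, E9 → −3.
Net charge = (+3) + (−3) = 0.

0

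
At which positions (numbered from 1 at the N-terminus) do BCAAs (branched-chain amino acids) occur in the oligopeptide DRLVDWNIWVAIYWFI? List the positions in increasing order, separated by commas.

3, 4, 8, 10, 12, 16

Valine (V), leucine (L), and isoleucine (I) are the branched-chain amino acids.
Matching residues: L3, V4, I8, V10, I12, I16.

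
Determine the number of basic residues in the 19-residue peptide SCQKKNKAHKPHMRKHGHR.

K, R, and H are the three residues with basic side chains (ε-amine, guanidinium, and imidazole respectively).
Matching residues: K4, K5, K7, H9, K10, H12, R14, K15, H16, H18, R19.

11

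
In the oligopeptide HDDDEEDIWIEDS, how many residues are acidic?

Aspartate (D) and glutamate (E) have carboxylic-acid side chains and are the acidic amino acids.
Matching residues: D2, D3, D4, E5, E6, D7, E11, D12.

8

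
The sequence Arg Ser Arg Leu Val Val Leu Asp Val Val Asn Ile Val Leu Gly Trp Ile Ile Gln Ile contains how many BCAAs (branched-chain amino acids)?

12

The BCAAs are Val, Leu, and Ile — aliphatic side chains with a branch point.
Matching residues: Leu4, Val5, Val6, Leu7, Val9, Val10, Ile12, Val13, Leu14, Ile17, Ile18, Ile20.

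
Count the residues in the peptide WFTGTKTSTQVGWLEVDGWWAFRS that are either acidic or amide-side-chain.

3

Acidic: D, E. Amide-side-chain: N, Q.
Acidic residues here: E15, D17 (2).
Amide-side-chain residues here: Q10 (1).
The two groups share no amino acid, so total = 2 + 1 = 3.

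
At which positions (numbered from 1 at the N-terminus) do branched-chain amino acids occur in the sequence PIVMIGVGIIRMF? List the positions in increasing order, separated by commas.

The BCAAs are Val, Leu, and Ile — aliphatic side chains with a branch point.
Matching residues: I2, V3, I5, V7, I9, I10.

2, 3, 5, 7, 9, 10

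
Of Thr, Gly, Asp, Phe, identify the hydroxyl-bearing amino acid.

Thr

Serine (S), threonine (T), and tyrosine (Y) each carry a hydroxyl group on the side chain.
Of the listed options, only Thr belongs to this group.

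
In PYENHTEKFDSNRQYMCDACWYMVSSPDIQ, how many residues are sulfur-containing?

4

Only Cys (C) and Met (M) have a sulfur atom in the side chain.
Matching residues: M16, C17, C20, M23.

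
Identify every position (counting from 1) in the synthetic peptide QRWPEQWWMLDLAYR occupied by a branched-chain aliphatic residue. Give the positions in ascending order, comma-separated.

Matching residues: L10, L12.

10, 12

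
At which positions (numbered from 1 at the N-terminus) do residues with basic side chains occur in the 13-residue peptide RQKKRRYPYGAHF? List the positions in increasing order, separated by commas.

1, 3, 4, 5, 6, 12

The basic amino acids are Lys (K), Arg (R), and His (H).
Matching residues: R1, K3, K4, R5, R6, H12.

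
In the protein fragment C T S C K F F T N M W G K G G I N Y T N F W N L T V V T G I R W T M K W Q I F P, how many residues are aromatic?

The aromatic amino acids are Phe (F, benzyl), Trp (W, indole), and Tyr (Y, phenol).
Matching residues: F6, F7, W11, Y18, F21, W22, W32, W36, F39.

9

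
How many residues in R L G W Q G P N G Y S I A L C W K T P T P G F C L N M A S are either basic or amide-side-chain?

Basic: H, K, R. Amide-side-chain: N, Q.
Basic residues here: R1, K17 (2).
Amide-side-chain residues here: Q5, N8, N26 (3).
The two groups share no amino acid, so total = 2 + 3 = 5.

5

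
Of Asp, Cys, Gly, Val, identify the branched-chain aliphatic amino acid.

The BCAAs are Val, Leu, and Ile — aliphatic side chains with a branch point.
Of the listed options, only Val belongs to this group.

Val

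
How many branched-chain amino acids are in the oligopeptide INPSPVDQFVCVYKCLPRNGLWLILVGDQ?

Valine (V), leucine (L), and isoleucine (I) are the branched-chain amino acids.
Matching residues: I1, V6, V10, V12, L16, L21, L23, I24, L25, V26.

10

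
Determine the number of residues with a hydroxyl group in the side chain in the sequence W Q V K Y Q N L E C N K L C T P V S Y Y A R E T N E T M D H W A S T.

Serine (S), threonine (T), and tyrosine (Y) each carry a hydroxyl group on the side chain.
Matching residues: Y5, T15, S18, Y19, Y20, T24, T27, S33, T34.

9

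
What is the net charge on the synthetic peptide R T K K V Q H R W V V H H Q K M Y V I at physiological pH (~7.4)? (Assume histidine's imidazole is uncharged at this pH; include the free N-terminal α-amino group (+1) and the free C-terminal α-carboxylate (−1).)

+5

The side chains ionized at physiological pH are Lys/Arg (+1) and Asp/Glu (−1); with His treated as neutral, nothing else contributes.
Positive (K, R): R1, K3, K4, R8, K15 → +5.
Negative (D, E): none → −0.
The N-terminus (+1) and C-terminus (−1) cancel.
Net charge = (+5) + (−0) = +5.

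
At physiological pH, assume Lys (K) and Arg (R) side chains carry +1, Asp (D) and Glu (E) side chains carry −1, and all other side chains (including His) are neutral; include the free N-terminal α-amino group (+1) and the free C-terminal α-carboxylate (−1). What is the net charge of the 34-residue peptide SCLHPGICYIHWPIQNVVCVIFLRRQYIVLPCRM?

Positive (K, R): R24, R25, R33 → +3.
Negative (D, E): none → −0.
The N-terminus (+1) and C-terminus (−1) cancel.
Net charge = (+3) + (−0) = +3.

+3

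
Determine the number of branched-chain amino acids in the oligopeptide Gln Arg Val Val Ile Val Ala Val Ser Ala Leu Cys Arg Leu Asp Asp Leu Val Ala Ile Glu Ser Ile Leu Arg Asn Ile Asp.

Valine (V), leucine (L), and isoleucine (I) are the branched-chain amino acids.
Matching residues: Val3, Val4, Ile5, Val6, Val8, Leu11, Leu14, Leu17, Val18, Ile20, Ile23, Leu24, Ile27.

13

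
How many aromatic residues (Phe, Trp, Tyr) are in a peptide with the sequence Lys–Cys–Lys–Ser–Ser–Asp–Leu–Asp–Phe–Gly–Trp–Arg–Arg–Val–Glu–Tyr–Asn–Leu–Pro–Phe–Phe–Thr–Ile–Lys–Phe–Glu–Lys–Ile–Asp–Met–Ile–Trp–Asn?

Matching residues: Phe9, Trp11, Tyr16, Phe20, Phe21, Phe25, Trp32.

7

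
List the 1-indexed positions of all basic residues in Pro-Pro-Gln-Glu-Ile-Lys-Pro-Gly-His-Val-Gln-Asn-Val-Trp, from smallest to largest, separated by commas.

6, 9

The basic amino acids are Lys (K), Arg (R), and His (H).
Matching residues: Lys6, His9.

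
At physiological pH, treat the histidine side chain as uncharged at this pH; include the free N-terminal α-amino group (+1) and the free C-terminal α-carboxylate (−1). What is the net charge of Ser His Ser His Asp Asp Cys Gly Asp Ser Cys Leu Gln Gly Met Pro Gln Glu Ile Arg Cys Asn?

-3

At pH ~7.4 the Lys and Arg side chains are protonated (+1), the Asp and Glu side chains are deprotonated (−1), and with His taken as neutral all other side chains carry no charge.
Positive (K, R): Arg20 → +1.
Negative (D, E): Asp5, Asp6, Asp9, Glu18 → −4.
The N-terminus (+1) and C-terminus (−1) cancel.
Net charge = (+1) + (−4) = −3.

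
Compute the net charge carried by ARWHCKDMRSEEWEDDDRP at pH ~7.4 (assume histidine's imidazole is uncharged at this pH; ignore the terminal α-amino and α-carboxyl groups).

-3

Near pH 7.4, K and R contribute +1 each, D and E contribute −1 each, and every other side chain (His included, as stated) is uncharged.
Positive (K, R): R2, K6, R9, R18 → +4.
Negative (D, E): D7, E11, E12, E14, D15, D16, D17 → −7.
Net charge = (+4) + (−7) = −3.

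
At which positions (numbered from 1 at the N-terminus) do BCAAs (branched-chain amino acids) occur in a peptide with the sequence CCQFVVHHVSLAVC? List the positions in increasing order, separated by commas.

The BCAAs are Val, Leu, and Ile — aliphatic side chains with a branch point.
Matching residues: V5, V6, V9, L11, V13.

5, 6, 9, 11, 13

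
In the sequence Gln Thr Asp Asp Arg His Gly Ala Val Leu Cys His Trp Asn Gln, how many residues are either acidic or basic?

5

Acidic: D, E. Basic: H, K, R.
Acidic residues here: Asp3, Asp4 (2).
Basic residues here: Arg5, His6, His12 (3).
The two groups share no amino acid, so total = 2 + 3 = 5.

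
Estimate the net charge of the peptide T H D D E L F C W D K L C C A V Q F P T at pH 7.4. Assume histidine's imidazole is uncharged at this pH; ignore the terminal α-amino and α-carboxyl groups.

At pH ~7.4 the Lys and Arg side chains are protonated (+1), the Asp and Glu side chains are deprotonated (−1), and with His taken as neutral all other side chains carry no charge.
Positive (K, R): K11 → +1.
Negative (D, E): D3, D4, E5, D10 → −4.
Net charge = (+1) + (−4) = −3.

-3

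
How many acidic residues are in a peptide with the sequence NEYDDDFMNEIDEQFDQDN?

9

Only D (aspartate) and E (glutamate) carry a side-chain carboxylic acid.
Matching residues: E2, D4, D5, D6, E10, D12, E13, D16, D18.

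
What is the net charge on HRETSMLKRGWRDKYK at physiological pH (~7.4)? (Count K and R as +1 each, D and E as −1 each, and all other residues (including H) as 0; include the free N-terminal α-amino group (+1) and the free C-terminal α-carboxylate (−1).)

Positive (K, R): R2, K8, R9, R12, K14, K16 → +6.
Negative (D, E): E3, D13 → −2.
The N-terminus (+1) and C-terminus (−1) cancel.
Net charge = (+6) + (−2) = +4.

+4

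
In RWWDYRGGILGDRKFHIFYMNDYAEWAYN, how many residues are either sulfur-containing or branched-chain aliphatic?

Sulfur-containing: C, M. Branched-chain aliphatic: I, L, V.
Sulfur-containing residues here: M20 (1).
Branched-chain aliphatic residues here: I9, L10, I17 (3).
The two groups share no amino acid, so total = 1 + 3 = 4.

4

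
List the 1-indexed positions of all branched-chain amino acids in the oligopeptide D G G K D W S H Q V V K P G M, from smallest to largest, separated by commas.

10, 11

The BCAAs are Val, Leu, and Ile — aliphatic side chains with a branch point.
Matching residues: V10, V11.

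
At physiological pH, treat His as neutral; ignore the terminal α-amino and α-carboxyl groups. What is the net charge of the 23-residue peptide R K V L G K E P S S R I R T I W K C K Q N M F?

+6

At pH ~7.4 the Lys and Arg side chains are protonated (+1), the Asp and Glu side chains are deprotonated (−1), and with His taken as neutral all other side chains carry no charge.
Positive (K, R): R1, K2, K6, R11, R13, K17, K19 → +7.
Negative (D, E): E7 → −1.
Net charge = (+7) + (−1) = +6.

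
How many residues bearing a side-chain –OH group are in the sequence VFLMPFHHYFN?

Serine (S), threonine (T), and tyrosine (Y) each carry a hydroxyl group on the side chain.
Matching residues: Y9.

1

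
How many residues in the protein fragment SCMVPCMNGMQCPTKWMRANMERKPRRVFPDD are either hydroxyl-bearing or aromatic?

Hydroxyl-bearing: S, T, Y. Aromatic: F, W, Y.
Hydroxyl-bearing residues here: S1, T14 (2).
Aromatic residues here: W16, F29 (2).
(Y belongs to both groups, but none appear in this sequence.) Total = 2 + 2 = 4.

4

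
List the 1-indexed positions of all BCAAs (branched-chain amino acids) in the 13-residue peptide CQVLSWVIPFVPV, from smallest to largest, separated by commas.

3, 4, 7, 8, 11, 13

The BCAAs are Val, Leu, and Ile — aliphatic side chains with a branch point.
Matching residues: V3, L4, V7, I8, V11, V13.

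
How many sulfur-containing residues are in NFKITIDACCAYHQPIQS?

2

The sulfur-bearing residues are cysteine (–SH) and methionine (–S–CH₃).
Matching residues: C9, C10.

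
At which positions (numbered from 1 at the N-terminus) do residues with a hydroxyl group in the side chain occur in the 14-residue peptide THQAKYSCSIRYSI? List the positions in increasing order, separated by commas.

Serine (S), threonine (T), and tyrosine (Y) each carry a hydroxyl group on the side chain.
Matching residues: T1, Y6, S7, S9, Y12, S13.

1, 6, 7, 9, 12, 13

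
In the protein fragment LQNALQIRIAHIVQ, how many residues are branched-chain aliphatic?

6

Valine (V), leucine (L), and isoleucine (I) are the branched-chain amino acids.
Matching residues: L1, L5, I7, I9, I12, V13.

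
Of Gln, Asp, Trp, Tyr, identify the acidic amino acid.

Asp

Only D (aspartate) and E (glutamate) carry a side-chain carboxylic acid.
Of the listed options, only Asp belongs to this group.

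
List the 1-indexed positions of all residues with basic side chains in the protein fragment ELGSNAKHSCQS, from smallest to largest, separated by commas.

Lysine (K), arginine (R), and histidine (H) have basic, nitrogen-containing side chains.
Matching residues: K7, H8.

7, 8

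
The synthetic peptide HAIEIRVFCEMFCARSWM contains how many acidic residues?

2

Aspartate (D) and glutamate (E) have carboxylic-acid side chains and are the acidic amino acids.
Matching residues: E4, E10.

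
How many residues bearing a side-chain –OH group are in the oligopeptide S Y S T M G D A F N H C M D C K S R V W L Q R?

S, T, and Y are the three residues with a side-chain hydroxyl.
Matching residues: S1, Y2, S3, T4, S17.

5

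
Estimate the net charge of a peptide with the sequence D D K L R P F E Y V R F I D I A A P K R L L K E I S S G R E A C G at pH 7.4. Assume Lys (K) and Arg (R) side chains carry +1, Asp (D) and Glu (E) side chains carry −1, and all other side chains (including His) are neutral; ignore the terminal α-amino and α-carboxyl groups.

+1

Positive (K, R): K3, R5, R11, K19, R20, K23, R29 → +7.
Negative (D, E): D1, D2, E8, D14, E24, E30 → −6.
Net charge = (+7) + (−6) = +1.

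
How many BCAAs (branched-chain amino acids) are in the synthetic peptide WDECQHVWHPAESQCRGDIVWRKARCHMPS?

Valine (V), leucine (L), and isoleucine (I) are the branched-chain amino acids.
Matching residues: V7, I19, V20.

3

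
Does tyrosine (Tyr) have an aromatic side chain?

Phenylalanine (F), tryptophan (W), and tyrosine (Y) have aromatic ring side chains.
Tyrosine is in this group.

Yes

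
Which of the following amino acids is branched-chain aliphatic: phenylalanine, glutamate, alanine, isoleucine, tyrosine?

V, L, and I make up the branched-chain aliphatic group.
Of the listed options, only isoleucine belongs to this group.

isoleucine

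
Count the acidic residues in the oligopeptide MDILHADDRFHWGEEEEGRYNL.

Aspartate (D) and glutamate (E) have carboxylic-acid side chains and are the acidic amino acids.
Matching residues: D2, D7, D8, E14, E15, E16, E17.

7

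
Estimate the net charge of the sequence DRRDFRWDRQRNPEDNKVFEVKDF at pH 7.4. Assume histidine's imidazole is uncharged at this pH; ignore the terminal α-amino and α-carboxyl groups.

Near pH 7.4, K and R contribute +1 each, D and E contribute −1 each, and every other side chain (His included, as stated) is uncharged.
Positive (K, R): R2, R3, R6, R9, R11, K17, K22 → +7.
Negative (D, E): D1, D4, D8, E14, D15, E20, D23 → −7.
Net charge = (+7) + (−7) = 0.

0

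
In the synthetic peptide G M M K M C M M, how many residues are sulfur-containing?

6

Only Cys (C) and Met (M) have a sulfur atom in the side chain.
Matching residues: M2, M3, M5, C6, M7, M8.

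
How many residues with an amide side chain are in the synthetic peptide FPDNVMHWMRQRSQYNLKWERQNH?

6

Asparagine (N) and glutamine (Q) have uncharged amide side chains.
Matching residues: N4, Q11, Q14, N16, Q22, N23.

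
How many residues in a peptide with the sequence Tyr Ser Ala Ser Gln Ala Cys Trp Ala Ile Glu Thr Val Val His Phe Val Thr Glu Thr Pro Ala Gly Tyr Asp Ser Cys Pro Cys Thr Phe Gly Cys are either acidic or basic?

4

Acidic: D, E. Basic: H, K, R.
Acidic residues here: Glu11, Glu19, Asp25 (3).
Basic residues here: His15 (1).
The two groups share no amino acid, so total = 3 + 1 = 4.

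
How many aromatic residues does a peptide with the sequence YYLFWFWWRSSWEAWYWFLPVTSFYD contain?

Phenylalanine (F), tryptophan (W), and tyrosine (Y) have aromatic ring side chains.
Matching residues: Y1, Y2, F4, W5, F6, W7, W8, W12, W15, Y16, W17, F18, F24, Y25.

14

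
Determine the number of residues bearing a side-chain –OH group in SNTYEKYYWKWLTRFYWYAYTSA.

11

Serine (S), threonine (T), and tyrosine (Y) each carry a hydroxyl group on the side chain.
Matching residues: S1, T3, Y4, Y7, Y8, T13, Y16, Y18, Y20, T21, S22.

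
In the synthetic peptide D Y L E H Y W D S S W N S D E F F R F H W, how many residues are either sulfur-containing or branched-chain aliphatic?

1

Sulfur-containing: C, M. Branched-chain aliphatic: I, L, V.
Sulfur-containing residues here: none (0).
Branched-chain aliphatic residues here: L3 (1).
The two groups share no amino acid, so total = 0 + 1 = 1.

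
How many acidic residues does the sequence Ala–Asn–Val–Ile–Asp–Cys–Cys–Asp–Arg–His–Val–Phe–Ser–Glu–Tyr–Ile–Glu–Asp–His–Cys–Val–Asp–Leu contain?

The acidic residues are Asp (D) and Glu (E), whose side chains end in a carboxylate group.
Matching residues: Asp5, Asp8, Glu14, Glu17, Asp18, Asp22.

6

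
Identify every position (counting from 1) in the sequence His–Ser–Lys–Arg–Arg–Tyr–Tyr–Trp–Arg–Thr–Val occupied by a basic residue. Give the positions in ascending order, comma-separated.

The basic amino acids are Lys (K), Arg (R), and His (H).
Matching residues: His1, Lys3, Arg4, Arg5, Arg9.

1, 3, 4, 5, 9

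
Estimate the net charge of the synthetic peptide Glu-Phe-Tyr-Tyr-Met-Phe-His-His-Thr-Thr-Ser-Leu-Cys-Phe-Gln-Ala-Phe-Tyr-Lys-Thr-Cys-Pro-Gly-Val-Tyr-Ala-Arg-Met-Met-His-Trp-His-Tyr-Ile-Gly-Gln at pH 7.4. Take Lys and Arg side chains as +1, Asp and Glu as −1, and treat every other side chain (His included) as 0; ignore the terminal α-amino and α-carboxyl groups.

+1

Positive (K, R): Lys19, Arg27 → +2.
Negative (D, E): Glu1 → −1.
Net charge = (+2) + (−1) = +1.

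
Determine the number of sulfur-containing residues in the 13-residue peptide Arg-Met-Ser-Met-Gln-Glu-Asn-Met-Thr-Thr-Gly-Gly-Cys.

4

Only Cys (C) and Met (M) have a sulfur atom in the side chain.
Matching residues: Met2, Met4, Met8, Cys13.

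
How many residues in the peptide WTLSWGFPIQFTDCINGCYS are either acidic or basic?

Acidic: D, E. Basic: H, K, R.
Acidic residues here: D13 (1).
Basic residues here: none (0).
The two groups share no amino acid, so total = 1 + 0 = 1.

1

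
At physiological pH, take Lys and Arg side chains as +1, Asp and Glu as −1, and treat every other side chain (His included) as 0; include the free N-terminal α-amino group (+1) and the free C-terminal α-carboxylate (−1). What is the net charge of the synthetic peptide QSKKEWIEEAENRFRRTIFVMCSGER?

Positive (K, R): K3, K4, R13, R15, R16, R26 → +6.
Negative (D, E): E5, E8, E9, E11, E25 → −5.
The N-terminus (+1) and C-terminus (−1) cancel.
Net charge = (+6) + (−5) = +1.

+1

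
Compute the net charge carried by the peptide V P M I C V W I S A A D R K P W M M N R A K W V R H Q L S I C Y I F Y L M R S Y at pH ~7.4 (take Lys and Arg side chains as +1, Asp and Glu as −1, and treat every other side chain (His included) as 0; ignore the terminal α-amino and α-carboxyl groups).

Positive (K, R): R13, K14, R20, K22, R25, R38 → +6.
Negative (D, E): D12 → −1.
Net charge = (+6) + (−1) = +5.

+5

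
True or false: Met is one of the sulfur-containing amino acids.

True

The sulfur-bearing residues are cysteine (–SH) and methionine (–S–CH₃).
Methionine is in this group.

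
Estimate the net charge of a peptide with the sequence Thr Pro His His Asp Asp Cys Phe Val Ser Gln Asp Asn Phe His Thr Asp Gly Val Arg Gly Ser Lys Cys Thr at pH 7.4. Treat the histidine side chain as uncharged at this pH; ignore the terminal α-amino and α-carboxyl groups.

The side chains ionized at physiological pH are Lys/Arg (+1) and Asp/Glu (−1); with His treated as neutral, nothing else contributes.
Positive (K, R): Arg20, Lys23 → +2.
Negative (D, E): Asp5, Asp6, Asp12, Asp17 → −4.
Net charge = (+2) + (−4) = −2.

-2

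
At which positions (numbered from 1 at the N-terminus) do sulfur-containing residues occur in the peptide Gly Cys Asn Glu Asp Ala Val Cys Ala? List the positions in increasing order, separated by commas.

2, 8

The sulfur-bearing residues are cysteine (–SH) and methionine (–S–CH₃).
Matching residues: Cys2, Cys8.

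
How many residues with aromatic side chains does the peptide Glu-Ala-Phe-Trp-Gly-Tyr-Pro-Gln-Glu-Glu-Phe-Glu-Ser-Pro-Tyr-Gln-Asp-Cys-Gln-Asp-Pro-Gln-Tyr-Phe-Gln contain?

7

F, W, and Y each carry an aromatic ring on the side chain.
Matching residues: Phe3, Trp4, Tyr6, Phe11, Tyr15, Tyr23, Phe24.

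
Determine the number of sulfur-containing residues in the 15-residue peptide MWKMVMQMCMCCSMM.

10

Cysteine (C, thiol) and methionine (M, thioether) are the two sulfur-containing amino acids.
Matching residues: M1, M4, M6, M8, C9, M10, C11, C12, M14, M15.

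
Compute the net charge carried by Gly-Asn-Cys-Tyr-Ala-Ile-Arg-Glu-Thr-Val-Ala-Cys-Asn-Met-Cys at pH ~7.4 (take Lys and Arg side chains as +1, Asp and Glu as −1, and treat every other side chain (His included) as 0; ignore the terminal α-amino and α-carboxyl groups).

0

Positive (K, R): Arg7 → +1.
Negative (D, E): Glu8 → −1.
Net charge = (+1) + (−1) = 0.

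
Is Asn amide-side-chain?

Yes

Asparagine (N) and glutamine (Q) have uncharged amide side chains.
Asparagine is in this group.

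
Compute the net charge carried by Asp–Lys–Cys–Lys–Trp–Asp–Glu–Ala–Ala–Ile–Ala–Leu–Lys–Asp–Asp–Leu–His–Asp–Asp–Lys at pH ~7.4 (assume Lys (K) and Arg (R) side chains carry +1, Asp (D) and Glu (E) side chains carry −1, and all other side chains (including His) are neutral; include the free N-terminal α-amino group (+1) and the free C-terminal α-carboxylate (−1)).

Positive (K, R): Lys2, Lys4, Lys13, Lys20 → +4.
Negative (D, E): Asp1, Asp6, Glu7, Asp14, Asp15, Asp18, Asp19 → −7.
The N-terminus (+1) and C-terminus (−1) cancel.
Net charge = (+4) + (−7) = −3.

-3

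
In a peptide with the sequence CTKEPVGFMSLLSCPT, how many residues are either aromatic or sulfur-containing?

4

Aromatic: F, W, Y. Sulfur-containing: C, M.
Aromatic residues here: F8 (1).
Sulfur-containing residues here: C1, M9, C14 (3).
The two groups share no amino acid, so total = 1 + 3 = 4.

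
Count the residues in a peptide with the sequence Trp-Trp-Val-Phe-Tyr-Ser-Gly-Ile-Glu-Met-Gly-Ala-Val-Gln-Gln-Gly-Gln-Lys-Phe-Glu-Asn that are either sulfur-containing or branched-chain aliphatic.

4

Sulfur-containing: C, M. Branched-chain aliphatic: I, L, V.
Sulfur-containing residues here: Met10 (1).
Branched-chain aliphatic residues here: Val3, Ile8, Val13 (3).
The two groups share no amino acid, so total = 1 + 3 = 4.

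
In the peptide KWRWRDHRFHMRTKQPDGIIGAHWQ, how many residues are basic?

9

Lysine (K), arginine (R), and histidine (H) have basic, nitrogen-containing side chains.
Matching residues: K1, R3, R5, H7, R8, H10, R12, K14, H23.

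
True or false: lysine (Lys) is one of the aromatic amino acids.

Phenylalanine (F), tryptophan (W), and tyrosine (Y) have aromatic ring side chains.
Lysine is not in this group.

False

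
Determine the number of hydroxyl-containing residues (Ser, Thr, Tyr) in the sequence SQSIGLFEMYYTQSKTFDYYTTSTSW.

14

Matching residues: S1, S3, Y10, Y11, T12, S14, T16, Y19, Y20, T21, T22, S23, T24, S25.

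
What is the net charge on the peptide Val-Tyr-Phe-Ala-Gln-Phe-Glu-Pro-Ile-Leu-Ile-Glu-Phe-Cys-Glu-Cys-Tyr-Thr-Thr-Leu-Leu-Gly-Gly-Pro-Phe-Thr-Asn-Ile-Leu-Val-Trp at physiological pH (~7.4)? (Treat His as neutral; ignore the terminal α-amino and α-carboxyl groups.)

-3

Near pH 7.4, K and R contribute +1 each, D and E contribute −1 each, and every other side chain (His included, as stated) is uncharged.
Positive (K, R): none → +0.
Negative (D, E): Glu7, Glu12, Glu15 → −3.
Net charge = (+0) + (−3) = −3.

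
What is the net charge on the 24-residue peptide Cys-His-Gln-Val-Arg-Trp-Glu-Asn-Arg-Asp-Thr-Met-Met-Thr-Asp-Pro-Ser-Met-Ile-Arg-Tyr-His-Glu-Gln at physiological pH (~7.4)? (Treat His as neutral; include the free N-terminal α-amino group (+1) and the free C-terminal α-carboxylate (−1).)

-1

Near pH 7.4, K and R contribute +1 each, D and E contribute −1 each, and every other side chain (His included, as stated) is uncharged.
Positive (K, R): Arg5, Arg9, Arg20 → +3.
Negative (D, E): Glu7, Asp10, Asp15, Glu23 → −4.
The N-terminus (+1) and C-terminus (−1) cancel.
Net charge = (+3) + (−4) = −1.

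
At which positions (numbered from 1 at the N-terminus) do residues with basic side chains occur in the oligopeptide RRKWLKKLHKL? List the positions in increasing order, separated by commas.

K, R, and H are the three residues with basic side chains (ε-amine, guanidinium, and imidazole respectively).
Matching residues: R1, R2, K3, K6, K7, H9, K10.

1, 2, 3, 6, 7, 9, 10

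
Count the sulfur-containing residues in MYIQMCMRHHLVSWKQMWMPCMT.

8

Only Cys (C) and Met (M) have a sulfur atom in the side chain.
Matching residues: M1, M5, C6, M7, M17, M19, C21, M22.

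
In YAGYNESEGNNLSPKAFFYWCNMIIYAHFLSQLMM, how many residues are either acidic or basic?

4

Acidic: D, E. Basic: H, K, R.
Acidic residues here: E6, E8 (2).
Basic residues here: K15, H28 (2).
The two groups share no amino acid, so total = 2 + 2 = 4.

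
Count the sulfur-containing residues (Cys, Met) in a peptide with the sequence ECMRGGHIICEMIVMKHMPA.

Matching residues: C2, M3, C10, M12, M15, M18.

6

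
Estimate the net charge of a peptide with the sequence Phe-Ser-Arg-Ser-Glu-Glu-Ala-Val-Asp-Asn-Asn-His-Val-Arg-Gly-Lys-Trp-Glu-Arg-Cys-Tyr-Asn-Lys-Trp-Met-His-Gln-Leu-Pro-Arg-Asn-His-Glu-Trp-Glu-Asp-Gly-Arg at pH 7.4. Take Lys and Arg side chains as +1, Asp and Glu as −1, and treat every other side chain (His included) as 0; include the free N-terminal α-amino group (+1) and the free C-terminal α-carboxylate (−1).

0

Positive (K, R): Arg3, Arg14, Lys16, Arg19, Lys23, Arg30, Arg38 → +7.
Negative (D, E): Glu5, Glu6, Asp9, Glu18, Glu33, Glu35, Asp36 → −7.
The N-terminus (+1) and C-terminus (−1) cancel.
Net charge = (+7) + (−7) = 0.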